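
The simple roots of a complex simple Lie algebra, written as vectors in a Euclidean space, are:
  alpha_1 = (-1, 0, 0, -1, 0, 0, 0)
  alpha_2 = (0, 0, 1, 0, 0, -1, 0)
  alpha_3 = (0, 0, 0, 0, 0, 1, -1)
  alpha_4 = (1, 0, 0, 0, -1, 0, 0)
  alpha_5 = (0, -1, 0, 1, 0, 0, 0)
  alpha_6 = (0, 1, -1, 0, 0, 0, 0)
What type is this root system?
Compute the Cartan integers a_ij = 2(alpha_i, alpha_j)/(alpha_j, alpha_j); the resulting 6x6 Cartan matrix is
[[2, 0, 0, -1, -1, 0], [0, 2, -1, 0, 0, -1], [0, -1, 2, 0, 0, 0], [-1, 0, 0, 2, 0, 0], [-1, 0, 0, 0, 2, -1], [0, -1, 0, 0, -1, 2]].
All simple roots have the same length, so the diagram is simply laced. The associated Dynkin diagram is a chain of 6 nodes with single edges (A_6), so the type is A_6 (the algebra sl(7)).

A6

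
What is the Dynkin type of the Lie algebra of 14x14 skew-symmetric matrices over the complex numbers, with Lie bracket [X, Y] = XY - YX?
D_7

This is so(14) with 14 even, which has dimension 14(14-1)/2 = 91 and rank 14/2 = 7. In the classification of classical Lie algebras, the orthogonal algebra so(2n) in an even number of variables has type D_n; here n = 7, so the Dynkin diagram is a chain of 5 nodes with a fork of two nodes at one end (D_7). Hence the type is D_7.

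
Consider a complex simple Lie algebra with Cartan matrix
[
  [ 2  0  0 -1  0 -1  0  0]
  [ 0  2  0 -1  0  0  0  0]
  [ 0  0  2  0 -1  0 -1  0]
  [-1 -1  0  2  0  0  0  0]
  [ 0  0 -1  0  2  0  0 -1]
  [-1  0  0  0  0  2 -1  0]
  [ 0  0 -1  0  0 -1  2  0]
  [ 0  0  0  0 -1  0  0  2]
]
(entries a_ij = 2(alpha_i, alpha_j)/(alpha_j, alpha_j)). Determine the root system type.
A8

The matrix has rank 8 with 2's on the diagonal. Reading the off-diagonal entries as Dynkin edges (a single edge where a_ij = a_ji = -1; a double or triple edge where a_ij * a_ji = 2 or 3), the diagram is a chain of 8 nodes with single edges (A_8). One simple-root ordering that puts it in standard form is (alpha_8, alpha_5, alpha_3, alpha_7, alpha_6, alpha_1, alpha_4, alpha_2). So the algebra is type A_8, i.e. sl(9).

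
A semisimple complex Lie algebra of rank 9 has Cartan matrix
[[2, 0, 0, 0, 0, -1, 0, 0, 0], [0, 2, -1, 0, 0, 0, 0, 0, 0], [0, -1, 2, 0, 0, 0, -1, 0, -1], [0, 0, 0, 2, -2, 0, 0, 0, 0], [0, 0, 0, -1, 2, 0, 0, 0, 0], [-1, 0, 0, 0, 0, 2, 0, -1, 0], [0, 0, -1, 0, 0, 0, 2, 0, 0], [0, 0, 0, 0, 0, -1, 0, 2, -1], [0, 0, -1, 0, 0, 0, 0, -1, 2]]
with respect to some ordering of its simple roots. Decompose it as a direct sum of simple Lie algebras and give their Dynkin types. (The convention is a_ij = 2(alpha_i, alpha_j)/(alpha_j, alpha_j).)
B_2 ⊕ D_7

The diagram associated to this matrix has two connected components: the simple roots {alpha_4, alpha_5} form a chain of 2 nodes with a double edge at one end; the terminal node there is the unique short simple root (B_2), and {alpha_1, alpha_2, alpha_3, alpha_6, alpha_7, alpha_8, alpha_9} form a chain of 5 nodes with a fork of two nodes at one end (D_7). A semisimple Lie algebra decomposes uniquely as the direct sum of simple ideals, one per connected component of its Dynkin diagram, so g ≅ B_2 ⊕ D_7 (dimension 10 + 91 = 101).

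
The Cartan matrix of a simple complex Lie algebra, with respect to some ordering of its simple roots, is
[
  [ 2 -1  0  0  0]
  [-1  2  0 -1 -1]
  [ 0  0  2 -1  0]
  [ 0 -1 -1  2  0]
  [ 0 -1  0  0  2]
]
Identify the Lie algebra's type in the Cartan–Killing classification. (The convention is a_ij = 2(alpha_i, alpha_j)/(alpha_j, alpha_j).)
The matrix has rank 5 with 2's on the diagonal. Reading the off-diagonal entries as Dynkin edges (a single edge where a_ij = a_ji = -1; a double or triple edge where a_ij * a_ji = 2 or 3), the diagram is a chain of 3 nodes with a fork of two nodes at one end (D_5). One simple-root ordering that puts it in standard form is (alpha_3, alpha_4, alpha_2, alpha_5, alpha_1). So the algebra is type D_5, i.e. so(10).

type D_5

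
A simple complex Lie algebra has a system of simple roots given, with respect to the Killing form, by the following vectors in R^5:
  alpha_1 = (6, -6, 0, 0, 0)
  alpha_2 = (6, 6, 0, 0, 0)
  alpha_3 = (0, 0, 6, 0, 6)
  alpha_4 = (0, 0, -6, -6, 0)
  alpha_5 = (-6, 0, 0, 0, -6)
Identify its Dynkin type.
Compute the Cartan integers a_ij = 2(alpha_i, alpha_j)/(alpha_j, alpha_j); the resulting 5x5 Cartan matrix is
[[2, 0, 0, 0, -1], [0, 2, 0, 0, -1], [0, 0, 2, -1, -1], [0, 0, -1, 2, 0], [-1, -1, -1, 0, 2]].
All simple roots have the same length, so the diagram is simply laced. The associated Dynkin diagram is a chain of 3 nodes with a fork of two nodes at one end (D_5), so the type is D_5 (the algebra so(10)).

D_5 (so(10))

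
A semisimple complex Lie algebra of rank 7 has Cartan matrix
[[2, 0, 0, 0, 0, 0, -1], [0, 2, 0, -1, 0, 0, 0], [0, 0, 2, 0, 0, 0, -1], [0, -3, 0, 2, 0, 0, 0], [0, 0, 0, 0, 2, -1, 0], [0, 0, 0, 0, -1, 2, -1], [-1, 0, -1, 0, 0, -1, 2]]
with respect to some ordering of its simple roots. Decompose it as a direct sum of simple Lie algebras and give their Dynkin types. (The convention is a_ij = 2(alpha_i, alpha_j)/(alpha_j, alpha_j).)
The diagram associated to this matrix has two connected components: the simple roots {alpha_1, alpha_3, alpha_5, alpha_6, alpha_7} form a chain of 3 nodes with a fork of two nodes at one end (D_5), and {alpha_2, alpha_4} form two nodes joined by a triple edge (G_2). A semisimple Lie algebra decomposes uniquely as the direct sum of simple ideals, one per connected component of its Dynkin diagram, so g ≅ D_5 ⊕ G_2 (dimension 45 + 14 = 59).

D_5 (so(10)) ⊕ G_2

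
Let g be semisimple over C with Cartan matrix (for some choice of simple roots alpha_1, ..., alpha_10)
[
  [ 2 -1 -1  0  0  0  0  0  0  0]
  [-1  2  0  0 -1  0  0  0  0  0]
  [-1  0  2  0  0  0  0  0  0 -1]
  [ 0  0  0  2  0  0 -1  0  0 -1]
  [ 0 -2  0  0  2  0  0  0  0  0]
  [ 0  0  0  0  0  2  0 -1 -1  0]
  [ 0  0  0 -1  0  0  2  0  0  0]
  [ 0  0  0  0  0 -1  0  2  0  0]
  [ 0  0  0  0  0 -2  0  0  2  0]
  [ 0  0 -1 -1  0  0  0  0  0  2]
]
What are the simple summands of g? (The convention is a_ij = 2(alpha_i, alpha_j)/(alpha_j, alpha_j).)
The diagram associated to this matrix has two connected components: the simple roots {alpha_6, alpha_8, alpha_9} form a chain of 3 nodes with a double edge at one end; the terminal node there is the unique long simple root (C_3), and {alpha_1, alpha_2, alpha_3, alpha_4, alpha_5, alpha_7, alpha_10} form a chain of 7 nodes with a double edge at one end; the terminal node there is the unique long simple root (C_7). A semisimple Lie algebra decomposes uniquely as the direct sum of simple ideals, one per connected component of its Dynkin diagram, so g ≅ C_3 ⊕ C_7 (dimension 21 + 105 = 126).

type C_3 + type C_7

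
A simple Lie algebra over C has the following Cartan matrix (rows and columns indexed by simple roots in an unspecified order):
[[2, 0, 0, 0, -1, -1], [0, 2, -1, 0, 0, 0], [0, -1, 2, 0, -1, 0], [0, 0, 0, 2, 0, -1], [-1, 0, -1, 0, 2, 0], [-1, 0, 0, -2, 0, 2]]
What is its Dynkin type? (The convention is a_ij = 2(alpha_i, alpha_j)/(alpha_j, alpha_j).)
The matrix has rank 6 with 2's on the diagonal. Reading the off-diagonal entries as Dynkin edges (a single edge where a_ij = a_ji = -1; a double or triple edge where a_ij * a_ji = 2 or 3), the diagram is a chain of 6 nodes with a double edge at one end; the terminal node there is the unique short simple root (B_6). One simple-root ordering that puts it in standard form is (alpha_2, alpha_3, alpha_5, alpha_1, alpha_6, alpha_4). So the algebra is type B_6, i.e. so(13).

B_6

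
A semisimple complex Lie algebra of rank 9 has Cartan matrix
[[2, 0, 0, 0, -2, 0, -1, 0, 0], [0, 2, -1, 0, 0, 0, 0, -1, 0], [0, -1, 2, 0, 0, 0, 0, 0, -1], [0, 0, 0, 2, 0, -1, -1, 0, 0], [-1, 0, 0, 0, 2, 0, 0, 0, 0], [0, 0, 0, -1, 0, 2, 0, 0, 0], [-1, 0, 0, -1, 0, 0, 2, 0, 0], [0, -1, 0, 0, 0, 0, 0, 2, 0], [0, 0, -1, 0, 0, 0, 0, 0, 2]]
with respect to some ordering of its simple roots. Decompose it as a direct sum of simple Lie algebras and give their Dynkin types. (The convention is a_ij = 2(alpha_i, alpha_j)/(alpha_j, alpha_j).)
A_4 ⊕ B_5

The diagram associated to this matrix has two connected components: the simple roots {alpha_2, alpha_3, alpha_8, alpha_9} form a chain of 4 nodes with single edges (A_4), and {alpha_1, alpha_4, alpha_5, alpha_6, alpha_7} form a chain of 5 nodes with a double edge at one end; the terminal node there is the unique short simple root (B_5). A semisimple Lie algebra decomposes uniquely as the direct sum of simple ideals, one per connected component of its Dynkin diagram, so g ≅ A_4 ⊕ B_5 (dimension 24 + 55 = 79).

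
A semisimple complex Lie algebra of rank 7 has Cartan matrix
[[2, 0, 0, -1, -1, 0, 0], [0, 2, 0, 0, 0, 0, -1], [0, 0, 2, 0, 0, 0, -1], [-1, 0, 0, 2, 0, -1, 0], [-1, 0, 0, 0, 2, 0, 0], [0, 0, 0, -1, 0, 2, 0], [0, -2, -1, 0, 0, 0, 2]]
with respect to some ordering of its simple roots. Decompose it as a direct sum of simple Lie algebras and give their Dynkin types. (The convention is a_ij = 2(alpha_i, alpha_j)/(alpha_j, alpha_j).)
A4 + B3

The diagram associated to this matrix has two connected components: the simple roots {alpha_1, alpha_4, alpha_5, alpha_6} form a chain of 4 nodes with single edges (A_4), and {alpha_2, alpha_3, alpha_7} form a chain of 3 nodes with a double edge at one end; the terminal node there is the unique short simple root (B_3). A semisimple Lie algebra decomposes uniquely as the direct sum of simple ideals, one per connected component of its Dynkin diagram, so g ≅ A_4 ⊕ B_3 (dimension 24 + 21 = 45).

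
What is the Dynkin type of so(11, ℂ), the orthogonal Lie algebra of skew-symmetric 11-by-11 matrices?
This is so(11) with 11 odd, which has dimension 11(11-1)/2 = 55 and rank (11-1)/2 = 5. In the classification of classical Lie algebras, the orthogonal algebra so(2n+1) in an odd number of variables has type B_n; here n = 5, so the Dynkin diagram is a chain of 5 nodes with a double edge at one end; the terminal node there is the unique short simple root (B_5). Hence the type is B_5.

B5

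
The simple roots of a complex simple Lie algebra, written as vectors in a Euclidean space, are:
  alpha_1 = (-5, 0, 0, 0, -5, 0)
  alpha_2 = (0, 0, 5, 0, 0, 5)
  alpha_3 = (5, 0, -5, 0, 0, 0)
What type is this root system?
type A_3

Compute the Cartan integers a_ij = 2(alpha_i, alpha_j)/(alpha_j, alpha_j); the resulting 3x3 Cartan matrix is
[[2, 0, -1], [0, 2, -1], [-1, -1, 2]].
All simple roots have the same length, so the diagram is simply laced. The associated Dynkin diagram is a chain of 3 nodes with single edges (A_3), so the type is A_3 (the algebra sl(4)).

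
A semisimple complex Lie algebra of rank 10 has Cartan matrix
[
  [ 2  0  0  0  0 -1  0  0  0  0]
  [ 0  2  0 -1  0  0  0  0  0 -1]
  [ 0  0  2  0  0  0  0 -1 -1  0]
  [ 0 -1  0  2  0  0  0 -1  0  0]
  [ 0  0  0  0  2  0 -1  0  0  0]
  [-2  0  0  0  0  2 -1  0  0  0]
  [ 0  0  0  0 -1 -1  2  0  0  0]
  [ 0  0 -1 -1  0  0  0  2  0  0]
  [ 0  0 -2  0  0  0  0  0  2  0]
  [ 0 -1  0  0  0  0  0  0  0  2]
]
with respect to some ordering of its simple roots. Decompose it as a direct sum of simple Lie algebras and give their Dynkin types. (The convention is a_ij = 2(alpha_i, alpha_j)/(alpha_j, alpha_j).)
B4 + C6

The diagram associated to this matrix has two connected components: the simple roots {alpha_1, alpha_5, alpha_6, alpha_7} form a chain of 4 nodes with a double edge at one end; the terminal node there is the unique short simple root (B_4), and {alpha_2, alpha_3, alpha_4, alpha_8, alpha_9, alpha_10} form a chain of 6 nodes with a double edge at one end; the terminal node there is the unique long simple root (C_6). A semisimple Lie algebra decomposes uniquely as the direct sum of simple ideals, one per connected component of its Dynkin diagram, so g ≅ B_4 ⊕ C_6 (dimension 36 + 78 = 114).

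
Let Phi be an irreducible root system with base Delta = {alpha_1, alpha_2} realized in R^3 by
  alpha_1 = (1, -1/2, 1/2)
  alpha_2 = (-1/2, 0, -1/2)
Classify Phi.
G2

Compute the Cartan integers a_ij = 2(alpha_i, alpha_j)/(alpha_j, alpha_j); the resulting 2x2 Cartan matrix is
[[2, -3], [-1, 2]].
The roots have two lengths (squared-length ratio 3:1); the short ones are alpha_{2}. The associated Dynkin diagram is two nodes joined by a triple edge (G_2), so the type is G_2.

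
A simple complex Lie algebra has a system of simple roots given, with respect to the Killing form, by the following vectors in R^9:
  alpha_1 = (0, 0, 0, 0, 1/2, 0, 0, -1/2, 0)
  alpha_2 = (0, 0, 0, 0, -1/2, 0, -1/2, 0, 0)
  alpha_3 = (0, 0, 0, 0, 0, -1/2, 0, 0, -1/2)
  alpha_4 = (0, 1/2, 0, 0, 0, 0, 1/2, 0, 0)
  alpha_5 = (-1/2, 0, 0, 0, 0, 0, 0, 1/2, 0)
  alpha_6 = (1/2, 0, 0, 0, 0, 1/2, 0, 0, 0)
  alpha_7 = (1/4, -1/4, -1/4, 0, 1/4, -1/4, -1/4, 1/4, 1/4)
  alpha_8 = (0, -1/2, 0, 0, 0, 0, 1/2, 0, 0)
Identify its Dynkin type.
E8

Compute the Cartan integers a_ij = 2(alpha_i, alpha_j)/(alpha_j, alpha_j); the resulting 8x8 Cartan matrix is
[[2, -1, 0, 0, -1, 0, 0, 0], [-1, 2, 0, -1, 0, 0, 0, -1], [0, 0, 2, 0, 0, -1, 0, 0], [0, -1, 0, 2, 0, 0, -1, 0], [-1, 0, 0, 0, 2, -1, 0, 0], [0, 0, -1, 0, -1, 2, 0, 0], [0, 0, 0, -1, 0, 0, 2, 0], [0, -1, 0, 0, 0, 0, 0, 2]].
All simple roots have the same length, so the diagram is simply laced. The associated Dynkin diagram is a chain of 7 nodes with one extra node attached to the third node from one end (E_8), so the type is E_8.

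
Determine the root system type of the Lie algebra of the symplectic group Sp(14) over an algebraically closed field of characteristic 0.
C_7

This is sp(14), which has dimension 14(14+1)/2 = 105 and rank 14/2 = 7. In the classification of classical Lie algebras, the symplectic algebra sp(2n) has type C_n; here n = 7, so the Dynkin diagram is a chain of 7 nodes with a double edge at one end; the terminal node there is the unique long simple root (C_7). Hence the type is C_7.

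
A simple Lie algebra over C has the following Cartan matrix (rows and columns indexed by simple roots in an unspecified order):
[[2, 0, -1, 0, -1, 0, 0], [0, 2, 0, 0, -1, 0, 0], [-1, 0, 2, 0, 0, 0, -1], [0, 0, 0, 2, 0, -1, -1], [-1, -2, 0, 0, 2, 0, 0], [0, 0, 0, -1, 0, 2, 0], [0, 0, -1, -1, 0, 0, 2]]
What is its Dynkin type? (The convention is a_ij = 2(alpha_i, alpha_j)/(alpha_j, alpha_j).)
The matrix has rank 7 with 2's on the diagonal. Reading the off-diagonal entries as Dynkin edges (a single edge where a_ij = a_ji = -1; a double or triple edge where a_ij * a_ji = 2 or 3), the diagram is a chain of 7 nodes with a double edge at one end; the terminal node there is the unique short simple root (B_7). One simple-root ordering that puts it in standard form is (alpha_6, alpha_4, alpha_7, alpha_3, alpha_1, alpha_5, alpha_2). So the algebra is type B_7, i.e. so(15).

B_7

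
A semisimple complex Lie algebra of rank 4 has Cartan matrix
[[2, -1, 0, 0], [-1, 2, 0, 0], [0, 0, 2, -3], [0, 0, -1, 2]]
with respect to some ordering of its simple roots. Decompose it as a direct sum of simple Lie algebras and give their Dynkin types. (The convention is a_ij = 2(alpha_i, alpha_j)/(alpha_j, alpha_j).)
A2 ⊕ G2

The diagram associated to this matrix has two connected components: the simple roots {alpha_1, alpha_2} form a chain of 2 nodes with single edges (A_2), and {alpha_3, alpha_4} form two nodes joined by a triple edge (G_2). A semisimple Lie algebra decomposes uniquely as the direct sum of simple ideals, one per connected component of its Dynkin diagram, so g ≅ A_2 ⊕ G_2 (dimension 8 + 14 = 22).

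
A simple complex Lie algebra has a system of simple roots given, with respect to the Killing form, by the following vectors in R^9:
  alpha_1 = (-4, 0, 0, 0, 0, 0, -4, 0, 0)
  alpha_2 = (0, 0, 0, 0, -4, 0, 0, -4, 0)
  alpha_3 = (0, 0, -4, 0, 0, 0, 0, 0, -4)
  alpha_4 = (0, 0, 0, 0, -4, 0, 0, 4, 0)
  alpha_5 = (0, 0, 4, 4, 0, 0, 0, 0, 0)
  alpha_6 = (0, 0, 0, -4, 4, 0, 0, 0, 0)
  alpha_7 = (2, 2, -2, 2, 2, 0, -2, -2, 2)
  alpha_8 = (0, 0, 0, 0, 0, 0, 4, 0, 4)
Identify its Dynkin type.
type E_8

Compute the Cartan integers a_ij = 2(alpha_i, alpha_j)/(alpha_j, alpha_j); the resulting 8x8 Cartan matrix is
[[2, 0, 0, 0, 0, 0, 0, -1], [0, 2, 0, 0, 0, -1, 0, 0], [0, 0, 2, 0, -1, 0, 0, -1], [0, 0, 0, 2, 0, -1, -1, 0], [0, 0, -1, 0, 2, -1, 0, 0], [0, -1, 0, -1, -1, 2, 0, 0], [0, 0, 0, -1, 0, 0, 2, 0], [-1, 0, -1, 0, 0, 0, 0, 2]].
All simple roots have the same length, so the diagram is simply laced. The associated Dynkin diagram is a chain of 7 nodes with one extra node attached to the third node from one end (E_8), so the type is E_8.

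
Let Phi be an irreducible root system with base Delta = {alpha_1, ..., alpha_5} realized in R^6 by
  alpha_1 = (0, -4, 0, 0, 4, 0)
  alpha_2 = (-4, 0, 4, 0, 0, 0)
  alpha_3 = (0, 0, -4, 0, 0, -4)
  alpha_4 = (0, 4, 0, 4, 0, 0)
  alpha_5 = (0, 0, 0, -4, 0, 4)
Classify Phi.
A_5

Compute the Cartan integers a_ij = 2(alpha_i, alpha_j)/(alpha_j, alpha_j); the resulting 5x5 Cartan matrix is
[[2, 0, 0, -1, 0], [0, 2, -1, 0, 0], [0, -1, 2, 0, -1], [-1, 0, 0, 2, -1], [0, 0, -1, -1, 2]].
All simple roots have the same length, so the diagram is simply laced. The associated Dynkin diagram is a chain of 5 nodes with single edges (A_5), so the type is A_5 (the algebra sl(6)).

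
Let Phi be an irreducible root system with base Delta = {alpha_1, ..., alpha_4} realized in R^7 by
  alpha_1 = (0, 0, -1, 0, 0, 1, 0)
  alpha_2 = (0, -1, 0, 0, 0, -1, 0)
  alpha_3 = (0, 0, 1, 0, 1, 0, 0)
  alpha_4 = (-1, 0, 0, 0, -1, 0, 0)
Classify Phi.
Compute the Cartan integers a_ij = 2(alpha_i, alpha_j)/(alpha_j, alpha_j); the resulting 4x4 Cartan matrix is
[[2, -1, -1, 0], [-1, 2, 0, 0], [-1, 0, 2, -1], [0, 0, -1, 2]].
All simple roots have the same length, so the diagram is simply laced. The associated Dynkin diagram is a chain of 4 nodes with single edges (A_4), so the type is A_4 (the algebra sl(5)).

type A_4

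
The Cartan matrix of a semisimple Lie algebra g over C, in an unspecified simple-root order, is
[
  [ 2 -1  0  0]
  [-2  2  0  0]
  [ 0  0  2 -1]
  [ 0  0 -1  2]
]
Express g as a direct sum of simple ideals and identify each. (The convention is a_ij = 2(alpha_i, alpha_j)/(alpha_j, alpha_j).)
The diagram associated to this matrix has two connected components: the simple roots {alpha_3, alpha_4} form a chain of 2 nodes with single edges (A_2), and {alpha_1, alpha_2} form a chain of 2 nodes with a double edge at one end; the terminal node there is the unique short simple root (B_2). A semisimple Lie algebra decomposes uniquely as the direct sum of simple ideals, one per connected component of its Dynkin diagram, so g ≅ A_2 ⊕ B_2 (dimension 8 + 10 = 18).

A_2 ⊕ B_2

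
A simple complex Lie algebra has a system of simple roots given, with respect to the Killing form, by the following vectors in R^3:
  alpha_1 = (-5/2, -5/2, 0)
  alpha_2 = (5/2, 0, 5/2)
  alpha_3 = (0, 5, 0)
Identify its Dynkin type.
C3

Compute the Cartan integers a_ij = 2(alpha_i, alpha_j)/(alpha_j, alpha_j); the resulting 3x3 Cartan matrix is
[[2, -1, -1], [-1, 2, 0], [-2, 0, 2]].
The roots have two lengths (squared-length ratio 2:1); the short ones are alpha_{1,2}. The associated Dynkin diagram is a chain of 3 nodes with a double edge at one end; the terminal node there is the unique long simple root (C_3), so the type is C_3 (the algebra sp(6)).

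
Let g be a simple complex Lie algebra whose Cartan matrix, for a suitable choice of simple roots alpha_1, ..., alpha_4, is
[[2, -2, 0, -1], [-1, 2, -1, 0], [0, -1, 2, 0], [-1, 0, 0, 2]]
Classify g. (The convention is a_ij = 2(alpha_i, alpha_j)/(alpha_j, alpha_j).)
F_4

The matrix has rank 4 with 2's on the diagonal. Reading the off-diagonal entries as Dynkin edges (a single edge where a_ij = a_ji = -1; a double or triple edge where a_ij * a_ji = 2 or 3), the diagram is a chain of 4 nodes with a double edge between the middle two (F_4). One simple-root ordering that puts it in standard form is (alpha_4, alpha_1, alpha_2, alpha_3). So the algebra is type F_4.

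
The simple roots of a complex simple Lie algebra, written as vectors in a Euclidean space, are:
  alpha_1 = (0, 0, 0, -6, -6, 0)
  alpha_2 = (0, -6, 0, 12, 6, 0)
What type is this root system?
Compute the Cartan integers a_ij = 2(alpha_i, alpha_j)/(alpha_j, alpha_j); the resulting 2x2 Cartan matrix is
[[2, -1], [-3, 2]].
The roots have two lengths (squared-length ratio 3:1); the short ones are alpha_{1}. The associated Dynkin diagram is two nodes joined by a triple edge (G_2), so the type is G_2.

G_2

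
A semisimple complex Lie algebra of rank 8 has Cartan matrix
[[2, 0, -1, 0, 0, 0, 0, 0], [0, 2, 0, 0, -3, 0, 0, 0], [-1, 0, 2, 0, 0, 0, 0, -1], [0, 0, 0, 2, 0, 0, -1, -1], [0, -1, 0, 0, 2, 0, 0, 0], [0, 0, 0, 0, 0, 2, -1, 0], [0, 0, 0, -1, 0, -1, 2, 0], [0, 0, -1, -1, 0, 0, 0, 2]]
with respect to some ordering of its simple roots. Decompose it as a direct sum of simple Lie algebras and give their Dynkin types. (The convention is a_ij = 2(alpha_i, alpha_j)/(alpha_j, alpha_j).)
The diagram associated to this matrix has two connected components: the simple roots {alpha_1, alpha_3, alpha_4, alpha_6, alpha_7, alpha_8} form a chain of 6 nodes with single edges (A_6), and {alpha_2, alpha_5} form two nodes joined by a triple edge (G_2). A semisimple Lie algebra decomposes uniquely as the direct sum of simple ideals, one per connected component of its Dynkin diagram, so g ≅ A_6 ⊕ G_2 (dimension 48 + 14 = 62).

A_6 (sl(7)) + G_2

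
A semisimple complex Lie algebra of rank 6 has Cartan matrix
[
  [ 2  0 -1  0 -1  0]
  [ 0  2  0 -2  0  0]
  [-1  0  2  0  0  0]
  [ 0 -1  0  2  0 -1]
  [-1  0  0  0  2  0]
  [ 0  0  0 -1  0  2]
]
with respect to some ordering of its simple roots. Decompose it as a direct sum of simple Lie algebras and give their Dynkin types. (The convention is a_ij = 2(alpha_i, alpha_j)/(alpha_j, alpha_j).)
The diagram associated to this matrix has two connected components: the simple roots {alpha_1, alpha_3, alpha_5} form a chain of 3 nodes with single edges (A_3), and {alpha_2, alpha_4, alpha_6} form a chain of 3 nodes with a double edge at one end; the terminal node there is the unique long simple root (C_3). A semisimple Lie algebra decomposes uniquely as the direct sum of simple ideals, one per connected component of its Dynkin diagram, so g ≅ A_3 ⊕ C_3 (dimension 15 + 21 = 36).

A3 ⊕ C3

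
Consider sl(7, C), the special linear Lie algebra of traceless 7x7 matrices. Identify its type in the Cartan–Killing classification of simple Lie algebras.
This is sl(7), which has dimension 7^2 - 1 = 48 and rank 7 - 1 = 6 (a Cartan subalgebra is the diagonal traceless matrices). In the classification of classical Lie algebras, the special linear algebra sl(n+1) has type A_n; here n = 6, so the Dynkin diagram is a chain of 6 nodes with single edges (A_6). Hence the type is A_6.

A_6 (sl(7))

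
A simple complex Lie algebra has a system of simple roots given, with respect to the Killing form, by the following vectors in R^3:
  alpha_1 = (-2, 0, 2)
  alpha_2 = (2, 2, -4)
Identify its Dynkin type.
Compute the Cartan integers a_ij = 2(alpha_i, alpha_j)/(alpha_j, alpha_j); the resulting 2x2 Cartan matrix is
[[2, -1], [-3, 2]].
The roots have two lengths (squared-length ratio 3:1); the short ones are alpha_{1}. The associated Dynkin diagram is two nodes joined by a triple edge (G_2), so the type is G_2.

type G_2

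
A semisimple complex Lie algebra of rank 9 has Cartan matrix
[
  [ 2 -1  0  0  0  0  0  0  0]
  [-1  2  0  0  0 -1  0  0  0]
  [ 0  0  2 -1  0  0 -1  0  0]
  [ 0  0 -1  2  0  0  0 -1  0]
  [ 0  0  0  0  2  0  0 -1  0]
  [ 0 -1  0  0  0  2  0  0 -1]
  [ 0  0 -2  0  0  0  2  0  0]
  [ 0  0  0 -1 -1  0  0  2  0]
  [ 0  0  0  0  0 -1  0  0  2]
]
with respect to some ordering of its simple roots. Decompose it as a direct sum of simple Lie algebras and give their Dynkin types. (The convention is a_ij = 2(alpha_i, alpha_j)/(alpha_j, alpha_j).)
The diagram associated to this matrix has two connected components: the simple roots {alpha_1, alpha_2, alpha_6, alpha_9} form a chain of 4 nodes with single edges (A_4), and {alpha_3, alpha_4, alpha_5, alpha_7, alpha_8} form a chain of 5 nodes with a double edge at one end; the terminal node there is the unique long simple root (C_5). A semisimple Lie algebra decomposes uniquely as the direct sum of simple ideals, one per connected component of its Dynkin diagram, so g ≅ A_4 ⊕ C_5 (dimension 24 + 55 = 79).

A4 + C5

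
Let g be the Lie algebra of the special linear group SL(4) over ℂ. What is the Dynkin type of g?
This is sl(4), which has dimension 4^2 - 1 = 15 and rank 4 - 1 = 3 (a Cartan subalgebra is the diagonal traceless matrices). In the classification of classical Lie algebras, the special linear algebra sl(n+1) has type A_n; here n = 3, so the Dynkin diagram is a chain of 3 nodes with single edges (A_3). Hence the type is A_3.

A3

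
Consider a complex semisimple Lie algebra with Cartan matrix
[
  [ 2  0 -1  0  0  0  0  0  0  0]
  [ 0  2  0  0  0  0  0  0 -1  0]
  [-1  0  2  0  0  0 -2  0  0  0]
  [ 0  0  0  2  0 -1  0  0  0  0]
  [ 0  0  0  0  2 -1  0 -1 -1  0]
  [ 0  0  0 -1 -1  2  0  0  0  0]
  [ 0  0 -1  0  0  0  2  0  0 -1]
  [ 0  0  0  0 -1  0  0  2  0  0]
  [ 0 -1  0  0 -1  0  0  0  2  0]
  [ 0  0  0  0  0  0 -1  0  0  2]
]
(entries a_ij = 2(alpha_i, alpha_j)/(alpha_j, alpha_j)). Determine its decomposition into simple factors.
The diagram associated to this matrix has two connected components: the simple roots {alpha_2, alpha_4, alpha_5, alpha_6, alpha_8, alpha_9} form a chain of 5 nodes with one extra node attached to the third node from one end (E_6), and {alpha_1, alpha_3, alpha_7, alpha_10} form a chain of 4 nodes with a double edge between the middle two (F_4). A semisimple Lie algebra decomposes uniquely as the direct sum of simple ideals, one per connected component of its Dynkin diagram, so g ≅ E_6 ⊕ F_4 (dimension 78 + 52 = 130).

E6 + F4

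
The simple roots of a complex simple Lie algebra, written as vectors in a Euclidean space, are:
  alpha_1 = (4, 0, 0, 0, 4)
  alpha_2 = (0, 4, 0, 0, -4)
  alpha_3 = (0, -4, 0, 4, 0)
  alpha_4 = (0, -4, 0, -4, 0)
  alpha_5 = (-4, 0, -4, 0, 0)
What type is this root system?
D_5 (so(10))

Compute the Cartan integers a_ij = 2(alpha_i, alpha_j)/(alpha_j, alpha_j); the resulting 5x5 Cartan matrix is
[[2, -1, 0, 0, -1], [-1, 2, -1, -1, 0], [0, -1, 2, 0, 0], [0, -1, 0, 2, 0], [-1, 0, 0, 0, 2]].
All simple roots have the same length, so the diagram is simply laced. The associated Dynkin diagram is a chain of 3 nodes with a fork of two nodes at one end (D_5), so the type is D_5 (the algebra so(10)).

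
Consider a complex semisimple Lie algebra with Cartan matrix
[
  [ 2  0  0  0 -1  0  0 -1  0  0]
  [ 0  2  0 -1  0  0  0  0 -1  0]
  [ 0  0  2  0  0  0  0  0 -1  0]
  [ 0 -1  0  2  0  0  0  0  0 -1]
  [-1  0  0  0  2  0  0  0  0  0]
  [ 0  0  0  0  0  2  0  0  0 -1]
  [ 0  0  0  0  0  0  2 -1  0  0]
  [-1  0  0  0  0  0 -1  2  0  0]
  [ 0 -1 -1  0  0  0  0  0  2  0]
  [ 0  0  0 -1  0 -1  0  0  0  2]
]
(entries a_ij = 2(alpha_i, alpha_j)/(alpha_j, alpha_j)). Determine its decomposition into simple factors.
The diagram associated to this matrix has two connected components: the simple roots {alpha_1, alpha_5, alpha_7, alpha_8} form a chain of 4 nodes with single edges (A_4), and {alpha_2, alpha_3, alpha_4, alpha_6, alpha_9, alpha_10} form a chain of 6 nodes with single edges (A_6). A semisimple Lie algebra decomposes uniquely as the direct sum of simple ideals, one per connected component of its Dynkin diagram, so g ≅ A_4 ⊕ A_6 (dimension 24 + 48 = 72).

A_4 (sl(5)) + A_6 (sl(7))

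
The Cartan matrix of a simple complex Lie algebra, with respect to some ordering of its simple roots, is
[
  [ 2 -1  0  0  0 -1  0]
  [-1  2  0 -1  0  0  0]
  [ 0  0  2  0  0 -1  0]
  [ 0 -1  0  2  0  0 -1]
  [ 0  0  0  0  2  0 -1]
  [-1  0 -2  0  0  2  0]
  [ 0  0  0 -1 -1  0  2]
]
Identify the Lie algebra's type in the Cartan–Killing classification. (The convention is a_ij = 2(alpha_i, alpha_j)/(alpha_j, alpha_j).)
B_7 (so(15))

The matrix has rank 7 with 2's on the diagonal. Reading the off-diagonal entries as Dynkin edges (a single edge where a_ij = a_ji = -1; a double or triple edge where a_ij * a_ji = 2 or 3), the diagram is a chain of 7 nodes with a double edge at one end; the terminal node there is the unique short simple root (B_7). One simple-root ordering that puts it in standard form is (alpha_5, alpha_7, alpha_4, alpha_2, alpha_1, alpha_6, alpha_3). So the algebra is type B_7, i.e. so(15).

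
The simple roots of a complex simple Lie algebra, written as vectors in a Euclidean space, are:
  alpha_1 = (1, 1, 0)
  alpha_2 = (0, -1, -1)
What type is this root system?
Compute the Cartan integers a_ij = 2(alpha_i, alpha_j)/(alpha_j, alpha_j); the resulting 2x2 Cartan matrix is
[[2, -1], [-1, 2]].
All simple roots have the same length, so the diagram is simply laced. The associated Dynkin diagram is a chain of 2 nodes with single edges (A_2), so the type is A_2 (the algebra sl(3)).

A_2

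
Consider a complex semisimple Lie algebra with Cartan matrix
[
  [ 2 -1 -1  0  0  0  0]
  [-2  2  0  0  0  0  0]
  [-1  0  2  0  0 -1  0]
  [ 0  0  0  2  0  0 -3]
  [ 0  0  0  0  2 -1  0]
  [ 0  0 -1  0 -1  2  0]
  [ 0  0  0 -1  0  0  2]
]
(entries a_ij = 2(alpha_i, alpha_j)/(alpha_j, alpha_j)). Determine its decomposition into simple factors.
type C_5 + type G_2

The diagram associated to this matrix has two connected components: the simple roots {alpha_1, alpha_2, alpha_3, alpha_5, alpha_6} form a chain of 5 nodes with a double edge at one end; the terminal node there is the unique long simple root (C_5), and {alpha_4, alpha_7} form two nodes joined by a triple edge (G_2). A semisimple Lie algebra decomposes uniquely as the direct sum of simple ideals, one per connected component of its Dynkin diagram, so g ≅ C_5 ⊕ G_2 (dimension 55 + 14 = 69).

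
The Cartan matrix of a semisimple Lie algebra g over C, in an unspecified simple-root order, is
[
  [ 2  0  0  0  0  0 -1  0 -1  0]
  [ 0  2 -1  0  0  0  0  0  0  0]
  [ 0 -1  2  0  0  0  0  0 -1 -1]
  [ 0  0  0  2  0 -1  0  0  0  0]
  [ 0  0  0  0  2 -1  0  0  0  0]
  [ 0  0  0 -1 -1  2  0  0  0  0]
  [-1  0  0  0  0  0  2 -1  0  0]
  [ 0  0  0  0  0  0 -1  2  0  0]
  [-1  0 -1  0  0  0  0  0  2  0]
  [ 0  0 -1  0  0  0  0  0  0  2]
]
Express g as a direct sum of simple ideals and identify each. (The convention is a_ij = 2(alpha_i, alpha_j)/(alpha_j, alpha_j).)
A_3 (sl(4)) + D_7 (so(14))

The diagram associated to this matrix has two connected components: the simple roots {alpha_4, alpha_5, alpha_6} form a chain of 3 nodes with single edges (A_3), and {alpha_1, alpha_2, alpha_3, alpha_7, alpha_8, alpha_9, alpha_10} form a chain of 5 nodes with a fork of two nodes at one end (D_7). A semisimple Lie algebra decomposes uniquely as the direct sum of simple ideals, one per connected component of its Dynkin diagram, so g ≅ A_3 ⊕ D_7 (dimension 15 + 91 = 106).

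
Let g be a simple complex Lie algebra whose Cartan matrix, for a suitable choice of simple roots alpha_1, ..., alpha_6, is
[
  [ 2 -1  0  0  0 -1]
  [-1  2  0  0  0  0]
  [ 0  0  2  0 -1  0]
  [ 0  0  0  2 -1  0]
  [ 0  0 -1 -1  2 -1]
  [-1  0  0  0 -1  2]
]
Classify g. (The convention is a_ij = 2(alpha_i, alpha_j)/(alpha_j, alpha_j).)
D_6 (so(12))

The matrix has rank 6 with 2's on the diagonal. Reading the off-diagonal entries as Dynkin edges (a single edge where a_ij = a_ji = -1; a double or triple edge where a_ij * a_ji = 2 or 3), the diagram is a chain of 4 nodes with a fork of two nodes at one end (D_6). One simple-root ordering that puts it in standard form is (alpha_2, alpha_1, alpha_6, alpha_5, alpha_3, alpha_4). So the algebra is type D_6, i.e. so(12).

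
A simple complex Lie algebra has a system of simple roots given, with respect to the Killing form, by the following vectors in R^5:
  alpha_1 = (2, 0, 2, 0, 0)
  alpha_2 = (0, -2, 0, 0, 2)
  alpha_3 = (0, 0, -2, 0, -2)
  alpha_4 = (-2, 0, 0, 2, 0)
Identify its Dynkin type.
A_4

Compute the Cartan integers a_ij = 2(alpha_i, alpha_j)/(alpha_j, alpha_j); the resulting 4x4 Cartan matrix is
[[2, 0, -1, -1], [0, 2, -1, 0], [-1, -1, 2, 0], [-1, 0, 0, 2]].
All simple roots have the same length, so the diagram is simply laced. The associated Dynkin diagram is a chain of 4 nodes with single edges (A_4), so the type is A_4 (the algebra sl(5)).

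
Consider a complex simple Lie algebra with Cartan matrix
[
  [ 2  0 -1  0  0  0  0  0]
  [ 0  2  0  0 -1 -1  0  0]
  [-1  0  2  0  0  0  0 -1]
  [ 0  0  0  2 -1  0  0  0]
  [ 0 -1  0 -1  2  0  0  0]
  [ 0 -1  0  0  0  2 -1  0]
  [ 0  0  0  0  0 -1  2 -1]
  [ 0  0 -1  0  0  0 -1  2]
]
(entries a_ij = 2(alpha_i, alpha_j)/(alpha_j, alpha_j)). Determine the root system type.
The matrix has rank 8 with 2's on the diagonal. Reading the off-diagonal entries as Dynkin edges (a single edge where a_ij = a_ji = -1; a double or triple edge where a_ij * a_ji = 2 or 3), the diagram is a chain of 8 nodes with single edges (A_8). One simple-root ordering that puts it in standard form is (alpha_1, alpha_3, alpha_8, alpha_7, alpha_6, alpha_2, alpha_5, alpha_4). So the algebra is type A_8, i.e. sl(9).

type A_8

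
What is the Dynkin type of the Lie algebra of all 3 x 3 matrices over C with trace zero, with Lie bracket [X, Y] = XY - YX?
This is sl(3), which has dimension 3^2 - 1 = 8 and rank 3 - 1 = 2 (a Cartan subalgebra is the diagonal traceless matrices). In the classification of classical Lie algebras, the special linear algebra sl(n+1) has type A_n; here n = 2, so the Dynkin diagram is a chain of 2 nodes with single edges (A_2). Hence the type is A_2.

A_2 (sl(3))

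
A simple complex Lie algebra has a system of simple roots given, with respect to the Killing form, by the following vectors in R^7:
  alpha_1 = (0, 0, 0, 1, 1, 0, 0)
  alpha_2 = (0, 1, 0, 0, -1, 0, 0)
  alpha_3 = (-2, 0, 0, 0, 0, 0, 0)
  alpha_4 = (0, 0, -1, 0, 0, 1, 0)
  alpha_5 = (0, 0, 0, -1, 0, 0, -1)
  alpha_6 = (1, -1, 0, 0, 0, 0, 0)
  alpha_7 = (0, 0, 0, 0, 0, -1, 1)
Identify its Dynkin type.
C7

Compute the Cartan integers a_ij = 2(alpha_i, alpha_j)/(alpha_j, alpha_j); the resulting 7x7 Cartan matrix is
[[2, -1, 0, 0, -1, 0, 0], [-1, 2, 0, 0, 0, -1, 0], [0, 0, 2, 0, 0, -2, 0], [0, 0, 0, 2, 0, 0, -1], [-1, 0, 0, 0, 2, 0, -1], [0, -1, -1, 0, 0, 2, 0], [0, 0, 0, -1, -1, 0, 2]].
The roots have two lengths (squared-length ratio 2:1); the short ones are alpha_{1,2,4,5,6,7}. The associated Dynkin diagram is a chain of 7 nodes with a double edge at one end; the terminal node there is the unique long simple root (C_7), so the type is C_7 (the algebra sp(14)).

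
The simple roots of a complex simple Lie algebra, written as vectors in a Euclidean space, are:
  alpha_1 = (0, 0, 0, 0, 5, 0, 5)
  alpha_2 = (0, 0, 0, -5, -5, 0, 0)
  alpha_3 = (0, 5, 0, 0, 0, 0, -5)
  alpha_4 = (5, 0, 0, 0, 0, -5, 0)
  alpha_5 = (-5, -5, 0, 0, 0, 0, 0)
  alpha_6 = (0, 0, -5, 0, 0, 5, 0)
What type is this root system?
type A_6

Compute the Cartan integers a_ij = 2(alpha_i, alpha_j)/(alpha_j, alpha_j); the resulting 6x6 Cartan matrix is
[[2, -1, -1, 0, 0, 0], [-1, 2, 0, 0, 0, 0], [-1, 0, 2, 0, -1, 0], [0, 0, 0, 2, -1, -1], [0, 0, -1, -1, 2, 0], [0, 0, 0, -1, 0, 2]].
All simple roots have the same length, so the diagram is simply laced. The associated Dynkin diagram is a chain of 6 nodes with single edges (A_6), so the type is A_6 (the algebra sl(7)).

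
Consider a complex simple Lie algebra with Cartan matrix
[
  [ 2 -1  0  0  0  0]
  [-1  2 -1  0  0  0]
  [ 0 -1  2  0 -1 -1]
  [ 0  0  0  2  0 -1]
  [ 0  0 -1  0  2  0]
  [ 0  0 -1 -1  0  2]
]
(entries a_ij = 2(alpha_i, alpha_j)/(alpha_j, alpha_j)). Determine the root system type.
The matrix has rank 6 with 2's on the diagonal. Reading the off-diagonal entries as Dynkin edges (a single edge where a_ij = a_ji = -1; a double or triple edge where a_ij * a_ji = 2 or 3), the diagram is a chain of 5 nodes with one extra node attached to the third node from one end (E_6). One simple-root ordering that puts it in standard form is (alpha_1, alpha_5, alpha_2, alpha_3, alpha_6, alpha_4). So the algebra is type E_6.

E_6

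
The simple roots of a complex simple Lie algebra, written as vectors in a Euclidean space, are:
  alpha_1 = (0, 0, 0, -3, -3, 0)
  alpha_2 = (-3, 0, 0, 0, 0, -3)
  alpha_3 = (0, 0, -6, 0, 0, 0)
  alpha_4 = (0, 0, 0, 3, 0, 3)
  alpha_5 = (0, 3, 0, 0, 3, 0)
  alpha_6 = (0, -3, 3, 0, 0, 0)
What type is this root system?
type C_6

Compute the Cartan integers a_ij = 2(alpha_i, alpha_j)/(alpha_j, alpha_j); the resulting 6x6 Cartan matrix is
[[2, 0, 0, -1, -1, 0], [0, 2, 0, -1, 0, 0], [0, 0, 2, 0, 0, -2], [-1, -1, 0, 2, 0, 0], [-1, 0, 0, 0, 2, -1], [0, 0, -1, 0, -1, 2]].
The roots have two lengths (squared-length ratio 2:1); the short ones are alpha_{1,2,4,5,6}. The associated Dynkin diagram is a chain of 6 nodes with a double edge at one end; the terminal node there is the unique long simple root (C_6), so the type is C_6 (the algebra sp(12)).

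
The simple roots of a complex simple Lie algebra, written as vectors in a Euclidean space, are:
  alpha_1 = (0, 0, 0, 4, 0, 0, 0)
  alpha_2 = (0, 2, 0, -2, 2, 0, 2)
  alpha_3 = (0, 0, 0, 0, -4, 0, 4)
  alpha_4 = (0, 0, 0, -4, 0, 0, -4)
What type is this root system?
Compute the Cartan integers a_ij = 2(alpha_i, alpha_j)/(alpha_j, alpha_j); the resulting 4x4 Cartan matrix is
[[2, -1, 0, -1], [-1, 2, 0, 0], [0, 0, 2, -1], [-2, 0, -1, 2]].
The roots have two lengths (squared-length ratio 2:1); the short ones are alpha_{1,2}. The associated Dynkin diagram is a chain of 4 nodes with a double edge between the middle two (F_4), so the type is F_4.

F4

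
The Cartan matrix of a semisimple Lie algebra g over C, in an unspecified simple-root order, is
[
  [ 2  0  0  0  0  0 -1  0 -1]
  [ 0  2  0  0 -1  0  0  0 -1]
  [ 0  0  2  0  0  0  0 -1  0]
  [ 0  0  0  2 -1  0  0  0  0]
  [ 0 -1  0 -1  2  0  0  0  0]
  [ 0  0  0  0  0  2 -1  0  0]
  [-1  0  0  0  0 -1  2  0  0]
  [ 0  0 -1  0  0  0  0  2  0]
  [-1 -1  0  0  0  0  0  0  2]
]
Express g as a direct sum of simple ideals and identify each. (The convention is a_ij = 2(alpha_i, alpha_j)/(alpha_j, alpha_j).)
type A_2 + type A_7

The diagram associated to this matrix has two connected components: the simple roots {alpha_3, alpha_8} form a chain of 2 nodes with single edges (A_2), and {alpha_1, alpha_2, alpha_4, alpha_5, alpha_6, alpha_7, alpha_9} form a chain of 7 nodes with single edges (A_7). A semisimple Lie algebra decomposes uniquely as the direct sum of simple ideals, one per connected component of its Dynkin diagram, so g ≅ A_2 ⊕ A_7 (dimension 8 + 63 = 71).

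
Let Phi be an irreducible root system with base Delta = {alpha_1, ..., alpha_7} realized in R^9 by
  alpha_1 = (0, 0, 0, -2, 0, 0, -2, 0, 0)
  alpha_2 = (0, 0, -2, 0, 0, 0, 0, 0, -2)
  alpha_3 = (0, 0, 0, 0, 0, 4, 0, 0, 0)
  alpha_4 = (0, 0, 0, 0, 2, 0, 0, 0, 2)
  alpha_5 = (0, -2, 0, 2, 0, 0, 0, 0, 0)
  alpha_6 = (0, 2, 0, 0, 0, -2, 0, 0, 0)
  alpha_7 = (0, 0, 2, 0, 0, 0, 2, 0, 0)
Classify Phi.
Compute the Cartan integers a_ij = 2(alpha_i, alpha_j)/(alpha_j, alpha_j); the resulting 7x7 Cartan matrix is
[[2, 0, 0, 0, -1, 0, -1], [0, 2, 0, -1, 0, 0, -1], [0, 0, 2, 0, 0, -2, 0], [0, -1, 0, 2, 0, 0, 0], [-1, 0, 0, 0, 2, -1, 0], [0, 0, -1, 0, -1, 2, 0], [-1, -1, 0, 0, 0, 0, 2]].
The roots have two lengths (squared-length ratio 2:1); the short ones are alpha_{1,2,4,5,6,7}. The associated Dynkin diagram is a chain of 7 nodes with a double edge at one end; the terminal node there is the unique long simple root (C_7), so the type is C_7 (the algebra sp(14)).

C_7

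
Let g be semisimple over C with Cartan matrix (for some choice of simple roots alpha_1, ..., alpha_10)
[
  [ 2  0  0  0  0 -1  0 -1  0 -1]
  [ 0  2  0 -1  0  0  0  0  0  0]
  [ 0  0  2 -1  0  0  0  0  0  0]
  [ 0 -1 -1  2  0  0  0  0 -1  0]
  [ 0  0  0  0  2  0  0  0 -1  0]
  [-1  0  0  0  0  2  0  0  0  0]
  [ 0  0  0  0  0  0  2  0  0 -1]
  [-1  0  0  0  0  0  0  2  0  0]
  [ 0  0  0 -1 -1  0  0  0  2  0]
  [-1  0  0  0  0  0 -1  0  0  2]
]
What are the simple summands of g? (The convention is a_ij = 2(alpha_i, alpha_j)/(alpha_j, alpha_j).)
D5 + D5

The diagram associated to this matrix has two connected components: the simple roots {alpha_2, alpha_3, alpha_4, alpha_5, alpha_9} form a chain of 3 nodes with a fork of two nodes at one end (D_5), and {alpha_1, alpha_6, alpha_7, alpha_8, alpha_10} form a chain of 3 nodes with a fork of two nodes at one end (D_5). A semisimple Lie algebra decomposes uniquely as the direct sum of simple ideals, one per connected component of its Dynkin diagram, so g ≅ D_5 ⊕ D_5 (dimension 45 + 45 = 90).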